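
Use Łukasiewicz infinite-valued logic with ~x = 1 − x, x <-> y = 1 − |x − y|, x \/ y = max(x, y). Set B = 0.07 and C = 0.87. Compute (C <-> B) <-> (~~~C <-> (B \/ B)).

C <-> B = 1 − |0.87 − 0.07| = 1 − 0.80 = 0.20
~C = 1 − 0.87 = 0.13
~~C = 1 − 0.13 = 0.87
~~~C = 1 − 0.87 = 0.13
B \/ B = max(0.07, 0.07) = 0.07
~~~C <-> (B \/ B) = 1 − |0.13 − 0.07| = 1 − 0.06 = 0.94
(C <-> B) <-> (~~~C <-> (B \/ B)) = 1 − |0.20 − 0.94| = 1 − 0.74 = 0.26

0.26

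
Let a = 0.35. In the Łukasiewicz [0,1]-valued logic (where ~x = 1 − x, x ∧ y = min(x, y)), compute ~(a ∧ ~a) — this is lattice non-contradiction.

0.65

~a = 1 − 0.35 = 0.65
a ∧ ~a = min(0.35, 0.65) = 0.35
~(a ∧ ~a) = 1 − 0.35 = 0.65
(The value 0.65 < 1 shows this instance is not satisfied; not a Ł∞-tautology — its value is 1 − min(a, 1−a).)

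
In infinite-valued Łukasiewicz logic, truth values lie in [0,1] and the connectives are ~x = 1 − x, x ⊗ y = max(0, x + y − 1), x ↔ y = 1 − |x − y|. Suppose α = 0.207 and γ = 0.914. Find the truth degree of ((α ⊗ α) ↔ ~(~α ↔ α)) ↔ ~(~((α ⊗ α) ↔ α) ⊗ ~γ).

0.414

α ⊗ α = max(0, 0.207 + 0.207 − 1) = max(0, -0.586) = 0.000
~α = 1 − 0.207 = 0.793
~α ↔ α = 1 − |0.793 − 0.207| = 1 − 0.586 = 0.414
~(~α ↔ α) = 1 − 0.414 = 0.586
(α ⊗ α) ↔ ~(~α ↔ α) = 1 − |0.000 − 0.586| = 1 − 0.586 = 0.414
(α ⊗ α) ↔ α = 1 − |0.000 − 0.207| = 1 − 0.207 = 0.793
~((α ⊗ α) ↔ α) = 1 − 0.793 = 0.207
~γ = 1 − 0.914 = 0.086
~((α ⊗ α) ↔ α) ⊗ ~γ = max(0, 0.207 + 0.086 − 1) = max(0, -0.707) = 0.000
~(~((α ⊗ α) ↔ α) ⊗ ~γ) = 1 − 0.000 = 1.000
((α ⊗ α) ↔ ~(~α ↔ α)) ↔ ~(~((α ⊗ α) ↔ α) ⊗ ~γ) = 1 − |0.414 − 1.000| = 1 − 0.586 = 0.414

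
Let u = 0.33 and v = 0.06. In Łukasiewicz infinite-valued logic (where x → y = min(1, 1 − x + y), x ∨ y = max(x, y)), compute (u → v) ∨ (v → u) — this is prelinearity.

u → v = min(1, 1 − 0.33 + 0.06) = min(1, 0.73) = 0.73
v → u = min(1, 1 − 0.06 + 0.33) = min(1, 1.27) = 1.00
(u → v) ∨ (v → u) = max(0.73, 1.00) = 1.00
(As expected: a Ł∞-tautology — holds in every MV-chain.)

1.00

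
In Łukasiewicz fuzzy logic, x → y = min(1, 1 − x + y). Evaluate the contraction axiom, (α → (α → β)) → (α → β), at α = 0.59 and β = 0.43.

α → β = min(1, 1 − 0.59 + 0.43) = min(1, 0.84) = 0.84
α → (α → β) = min(1, 1 − 0.59 + 0.84) = min(1, 1.25) = 1.00
(α → (α → β)) → (α → β) = min(1, 1 − 1.00 + 0.84) = min(1, 0.84) = 0.84
(The value 0.84 < 1 shows this instance is not satisfied; fails in Ł∞ (the t-norm is not idempotent).)

0.84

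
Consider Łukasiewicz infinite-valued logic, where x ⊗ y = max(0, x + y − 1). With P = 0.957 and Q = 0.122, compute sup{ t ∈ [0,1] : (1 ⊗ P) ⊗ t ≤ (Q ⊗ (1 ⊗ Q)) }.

1 ⊗ P = max(0, 1.000 + 0.957 − 1) = max(0, 0.957) = 0.957
So the left factor is 1 ⊗ P = 0.957.
1 ⊗ Q = max(0, 1.000 + 0.122 − 1) = max(0, 0.122) = 0.122
Q ⊗ (1 ⊗ Q) = max(0, 0.122 + 0.122 − 1) = max(0, -0.756) = 0.000
So the right-hand bound is Q ⊗ (1 ⊗ Q) = 0.000.
The residuum of the Łukasiewicz t-norm gives the supremum: min(1, 1 − 0.957 + 0.000).
1 − 0.957 + 0.000 = 0.043, so t = min(1, 0.043) = 0.043.
Check: 0.957 ⊗ 0.043 = max(0, 0.000) = 0.000 ≤ 0.000.

0.043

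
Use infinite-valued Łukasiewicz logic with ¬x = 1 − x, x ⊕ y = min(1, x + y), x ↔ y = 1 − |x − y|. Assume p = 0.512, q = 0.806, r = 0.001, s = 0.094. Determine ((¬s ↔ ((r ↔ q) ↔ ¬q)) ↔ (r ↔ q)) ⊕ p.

¬s = 1 − 0.094 = 0.906
r ↔ q = 1 − |0.001 − 0.806| = 1 − 0.805 = 0.195
¬q = 1 − 0.806 = 0.194
(r ↔ q) ↔ ¬q = 1 − |0.195 − 0.194| = 1 − 0.001 = 0.999
¬s ↔ ((r ↔ q) ↔ ¬q) = 1 − |0.906 − 0.999| = 1 − 0.093 = 0.907
(¬s ↔ ((r ↔ q) ↔ ¬q)) ↔ (r ↔ q) = 1 − |0.907 − 0.195| = 1 − 0.712 = 0.288
((¬s ↔ ((r ↔ q) ↔ ¬q)) ↔ (r ↔ q)) ⊕ p = min(1, 0.288 + 0.512) = min(1, 0.800) = 0.800

0.800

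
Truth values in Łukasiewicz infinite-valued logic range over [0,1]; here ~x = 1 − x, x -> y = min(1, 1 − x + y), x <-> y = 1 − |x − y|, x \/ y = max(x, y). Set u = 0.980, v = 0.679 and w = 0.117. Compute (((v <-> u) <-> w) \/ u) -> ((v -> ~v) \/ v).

v <-> u = 1 − |0.679 − 0.980| = 1 − 0.301 = 0.699
(v <-> u) <-> w = 1 − |0.699 − 0.117| = 1 − 0.582 = 0.418
((v <-> u) <-> w) \/ u = max(0.418, 0.980) = 0.980
~v = 1 − 0.679 = 0.321
v -> ~v = min(1, 1 − 0.679 + 0.321) = min(1, 0.642) = 0.642
(v -> ~v) \/ v = max(0.642, 0.679) = 0.679
(((v <-> u) <-> w) \/ u) -> ((v -> ~v) \/ v) = min(1, 1 − 0.980 + 0.679) = min(1, 0.699) = 0.699

0.699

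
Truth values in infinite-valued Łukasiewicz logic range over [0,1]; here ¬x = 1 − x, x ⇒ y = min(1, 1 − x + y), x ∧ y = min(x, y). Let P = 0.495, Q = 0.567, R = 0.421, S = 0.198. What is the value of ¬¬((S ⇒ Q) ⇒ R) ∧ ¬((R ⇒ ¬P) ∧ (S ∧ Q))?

S ⇒ Q = min(1, 1 − 0.198 + 0.567) = min(1, 1.369) = 1.000
(S ⇒ Q) ⇒ R = min(1, 1 − 1.000 + 0.421) = min(1, 0.421) = 0.421
¬((S ⇒ Q) ⇒ R) = 1 − 0.421 = 0.579
¬¬((S ⇒ Q) ⇒ R) = 1 − 0.579 = 0.421
¬P = 1 − 0.495 = 0.505
R ⇒ ¬P = min(1, 1 − 0.421 + 0.505) = min(1, 1.084) = 1.000
S ∧ Q = min(0.198, 0.567) = 0.198
(R ⇒ ¬P) ∧ (S ∧ Q) = min(1.000, 0.198) = 0.198
¬((R ⇒ ¬P) ∧ (S ∧ Q)) = 1 − 0.198 = 0.802
¬¬((S ⇒ Q) ⇒ R) ∧ ¬((R ⇒ ¬P) ∧ (S ∧ Q)) = min(0.421, 0.802) = 0.421

0.421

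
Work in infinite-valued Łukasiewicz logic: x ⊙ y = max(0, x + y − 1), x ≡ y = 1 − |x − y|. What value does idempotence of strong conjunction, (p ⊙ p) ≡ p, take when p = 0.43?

0.57

p ⊙ p = max(0, 0.43 + 0.43 − 1) = max(0, -0.14) = 0.00
(p ⊙ p) ≡ p = 1 − |0.00 − 0.43| = 1 − 0.43 = 0.57
(The value 0.57 < 1 shows this instance is not satisfied; fails in Ł∞ since a ⊗ a = max(0, 2a−1) ≠ a in general.)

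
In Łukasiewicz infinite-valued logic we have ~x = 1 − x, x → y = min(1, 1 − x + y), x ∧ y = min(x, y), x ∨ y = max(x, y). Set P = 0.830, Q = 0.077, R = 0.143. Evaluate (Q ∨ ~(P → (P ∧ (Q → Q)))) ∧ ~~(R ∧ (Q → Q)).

0.077

Q → Q = min(1, 1 − 0.077 + 0.077) = min(1, 1.000) = 1.000
P ∧ (Q → Q) = min(0.830, 1.000) = 0.830
P → (P ∧ (Q → Q)) = min(1, 1 − 0.830 + 0.830) = min(1, 1.000) = 1.000
~(P → (P ∧ (Q → Q))) = 1 − 1.000 = 0.000
Q ∨ ~(P → (P ∧ (Q → Q))) = max(0.077, 0.000) = 0.077
R ∧ (Q → Q) = min(0.143, 1.000) = 0.143
~(R ∧ (Q → Q)) = 1 − 0.143 = 0.857
~~(R ∧ (Q → Q)) = 1 − 0.857 = 0.143
(Q ∨ ~(P → (P ∧ (Q → Q)))) ∧ ~~(R ∧ (Q → Q)) = min(0.077, 0.143) = 0.077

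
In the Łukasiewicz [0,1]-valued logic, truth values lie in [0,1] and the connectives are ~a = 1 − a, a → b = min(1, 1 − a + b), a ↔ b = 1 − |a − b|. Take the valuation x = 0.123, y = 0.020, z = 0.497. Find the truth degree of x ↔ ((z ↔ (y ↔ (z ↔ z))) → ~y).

z ↔ z = 1 − |0.497 − 0.497| = 1 − 0.000 = 1.000
y ↔ (z ↔ z) = 1 − |0.020 − 1.000| = 1 − 0.980 = 0.020
z ↔ (y ↔ (z ↔ z)) = 1 − |0.497 − 0.020| = 1 − 0.477 = 0.523
~y = 1 − 0.020 = 0.980
(z ↔ (y ↔ (z ↔ z))) → ~y = min(1, 1 − 0.523 + 0.980) = min(1, 1.457) = 1.000
x ↔ ((z ↔ (y ↔ (z ↔ z))) → ~y) = 1 − |0.123 − 1.000| = 1 − 0.877 = 0.123

0.123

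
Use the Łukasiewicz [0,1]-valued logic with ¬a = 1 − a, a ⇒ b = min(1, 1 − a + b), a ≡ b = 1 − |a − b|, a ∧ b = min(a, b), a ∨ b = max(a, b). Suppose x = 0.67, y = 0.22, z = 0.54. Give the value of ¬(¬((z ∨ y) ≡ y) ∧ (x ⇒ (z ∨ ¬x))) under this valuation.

0.68

z ∨ y = max(0.54, 0.22) = 0.54
(z ∨ y) ≡ y = 1 − |0.54 − 0.22| = 1 − 0.32 = 0.68
¬((z ∨ y) ≡ y) = 1 − 0.68 = 0.32
¬x = 1 − 0.67 = 0.33
z ∨ ¬x = max(0.54, 0.33) = 0.54
x ⇒ (z ∨ ¬x) = min(1, 1 − 0.67 + 0.54) = min(1, 0.87) = 0.87
¬((z ∨ y) ≡ y) ∧ (x ⇒ (z ∨ ¬x)) = min(0.32, 0.87) = 0.32
¬(¬((z ∨ y) ≡ y) ∧ (x ⇒ (z ∨ ¬x))) = 1 − 0.32 = 0.68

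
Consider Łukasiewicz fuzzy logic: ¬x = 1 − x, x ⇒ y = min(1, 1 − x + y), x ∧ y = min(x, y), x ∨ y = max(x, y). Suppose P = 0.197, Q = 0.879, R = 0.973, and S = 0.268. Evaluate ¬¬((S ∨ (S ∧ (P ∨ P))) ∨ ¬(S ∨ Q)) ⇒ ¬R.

P ∨ P = max(0.197, 0.197) = 0.197
S ∧ (P ∨ P) = min(0.268, 0.197) = 0.197
S ∨ (S ∧ (P ∨ P)) = max(0.268, 0.197) = 0.268
S ∨ Q = max(0.268, 0.879) = 0.879
¬(S ∨ Q) = 1 − 0.879 = 0.121
(S ∨ (S ∧ (P ∨ P))) ∨ ¬(S ∨ Q) = max(0.268, 0.121) = 0.268
¬((S ∨ (S ∧ (P ∨ P))) ∨ ¬(S ∨ Q)) = 1 − 0.268 = 0.732
¬¬((S ∨ (S ∧ (P ∨ P))) ∨ ¬(S ∨ Q)) = 1 − 0.732 = 0.268
¬R = 1 − 0.973 = 0.027
¬¬((S ∨ (S ∧ (P ∨ P))) ∨ ¬(S ∨ Q)) ⇒ ¬R = min(1, 1 − 0.268 + 0.027) = min(1, 0.759) = 0.759

0.759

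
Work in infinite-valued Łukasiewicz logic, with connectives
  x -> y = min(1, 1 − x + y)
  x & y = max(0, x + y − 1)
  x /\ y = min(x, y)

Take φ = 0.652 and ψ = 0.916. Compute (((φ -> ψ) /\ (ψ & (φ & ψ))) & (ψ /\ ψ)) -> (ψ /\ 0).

0.600

φ -> ψ = min(1, 1 − 0.652 + 0.916) = min(1, 1.264) = 1.000
φ & ψ = max(0, 0.652 + 0.916 − 1) = max(0, 0.568) = 0.568
ψ & (φ & ψ) = max(0, 0.916 + 0.568 − 1) = max(0, 0.484) = 0.484
(φ -> ψ) /\ (ψ & (φ & ψ)) = min(1.000, 0.484) = 0.484
ψ /\ ψ = min(0.916, 0.916) = 0.916
((φ -> ψ) /\ (ψ & (φ & ψ))) & (ψ /\ ψ) = max(0, 0.484 + 0.916 − 1) = max(0, 0.400) = 0.400
ψ /\ 0 = min(0.916, 0.000) = 0.000
(((φ -> ψ) /\ (ψ & (φ & ψ))) & (ψ /\ ψ)) -> (ψ /\ 0) = min(1, 1 − 0.400 + 0.000) = min(1, 0.600) = 0.600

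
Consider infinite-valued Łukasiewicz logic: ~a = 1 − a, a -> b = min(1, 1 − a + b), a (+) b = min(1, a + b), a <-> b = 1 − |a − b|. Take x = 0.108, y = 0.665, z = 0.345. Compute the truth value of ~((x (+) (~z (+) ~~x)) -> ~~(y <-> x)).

0.428

~z = 1 − 0.345 = 0.655
~x = 1 − 0.108 = 0.892
~~x = 1 − 0.892 = 0.108
~z (+) ~~x = min(1, 0.655 + 0.108) = min(1, 0.763) = 0.763
x (+) (~z (+) ~~x) = min(1, 0.108 + 0.763) = min(1, 0.871) = 0.871
y <-> x = 1 − |0.665 − 0.108| = 1 − 0.557 = 0.443
~(y <-> x) = 1 − 0.443 = 0.557
~~(y <-> x) = 1 − 0.557 = 0.443
(x (+) (~z (+) ~~x)) -> ~~(y <-> x) = min(1, 1 − 0.871 + 0.443) = min(1, 0.572) = 0.572
~((x (+) (~z (+) ~~x)) -> ~~(y <-> x)) = 1 − 0.572 = 0.428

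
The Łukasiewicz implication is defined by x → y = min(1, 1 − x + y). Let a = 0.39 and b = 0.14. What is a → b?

a → b = min(1, 1 − 0.39 + 0.14) = min(1, 0.75) = 0.75
For comparison, the Gödel implication (1 if x ≤ y else y) would give 0.14.

0.75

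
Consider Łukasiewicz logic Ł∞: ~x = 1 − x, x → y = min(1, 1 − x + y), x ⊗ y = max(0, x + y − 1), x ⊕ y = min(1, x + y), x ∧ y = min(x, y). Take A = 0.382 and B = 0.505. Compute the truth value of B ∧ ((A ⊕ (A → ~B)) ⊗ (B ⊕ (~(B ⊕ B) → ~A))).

~B = 1 − 0.505 = 0.495
A → ~B = min(1, 1 − 0.382 + 0.495) = min(1, 1.113) = 1.000
A ⊕ (A → ~B) = min(1, 0.382 + 1.000) = min(1, 1.382) = 1.000
B ⊕ B = min(1, 0.505 + 0.505) = min(1, 1.010) = 1.000
~(B ⊕ B) = 1 − 1.000 = 0.000
~A = 1 − 0.382 = 0.618
~(B ⊕ B) → ~A = min(1, 1 − 0.000 + 0.618) = min(1, 1.618) = 1.000
B ⊕ (~(B ⊕ B) → ~A) = min(1, 0.505 + 1.000) = min(1, 1.505) = 1.000
(A ⊕ (A → ~B)) ⊗ (B ⊕ (~(B ⊕ B) → ~A)) = max(0, 1.000 + 1.000 − 1) = max(0, 1.000) = 1.000
B ∧ ((A ⊕ (A → ~B)) ⊗ (B ⊕ (~(B ⊕ B) → ~A))) = min(0.505, 1.000) = 0.505

0.505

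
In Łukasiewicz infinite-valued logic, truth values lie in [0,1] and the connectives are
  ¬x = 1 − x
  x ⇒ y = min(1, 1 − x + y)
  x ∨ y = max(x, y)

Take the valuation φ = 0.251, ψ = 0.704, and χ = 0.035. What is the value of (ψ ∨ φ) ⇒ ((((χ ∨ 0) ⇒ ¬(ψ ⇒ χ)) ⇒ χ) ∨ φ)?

ψ ∨ φ = max(0.704, 0.251) = 0.704
χ ∨ 0 = max(0.035, 0.000) = 0.035
ψ ⇒ χ = min(1, 1 − 0.704 + 0.035) = min(1, 0.331) = 0.331
¬(ψ ⇒ χ) = 1 − 0.331 = 0.669
(χ ∨ 0) ⇒ ¬(ψ ⇒ χ) = min(1, 1 − 0.035 + 0.669) = min(1, 1.634) = 1.000
((χ ∨ 0) ⇒ ¬(ψ ⇒ χ)) ⇒ χ = min(1, 1 − 1.000 + 0.035) = min(1, 0.035) = 0.035
(((χ ∨ 0) ⇒ ¬(ψ ⇒ χ)) ⇒ χ) ∨ φ = max(0.035, 0.251) = 0.251
(ψ ∨ φ) ⇒ ((((χ ∨ 0) ⇒ ¬(ψ ⇒ χ)) ⇒ χ) ∨ φ) = min(1, 1 − 0.704 + 0.251) = min(1, 0.547) = 0.547

0.547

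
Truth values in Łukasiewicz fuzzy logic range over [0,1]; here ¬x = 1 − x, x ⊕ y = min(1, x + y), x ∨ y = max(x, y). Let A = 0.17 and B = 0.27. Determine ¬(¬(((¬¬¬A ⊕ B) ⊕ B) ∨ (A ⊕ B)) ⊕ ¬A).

0.17

¬A = 1 − 0.17 = 0.83
¬¬A = 1 − 0.83 = 0.17
¬¬¬A = 1 − 0.17 = 0.83
¬¬¬A ⊕ B = min(1, 0.83 + 0.27) = min(1, 1.10) = 1.00
(¬¬¬A ⊕ B) ⊕ B = min(1, 1.00 + 0.27) = min(1, 1.27) = 1.00
A ⊕ B = min(1, 0.17 + 0.27) = min(1, 0.44) = 0.44
((¬¬¬A ⊕ B) ⊕ B) ∨ (A ⊕ B) = max(1.00, 0.44) = 1.00
¬(((¬¬¬A ⊕ B) ⊕ B) ∨ (A ⊕ B)) = 1 − 1.00 = 0.00
¬(((¬¬¬A ⊕ B) ⊕ B) ∨ (A ⊕ B)) ⊕ ¬A = min(1, 0.00 + 0.83) = min(1, 0.83) = 0.83
¬(¬(((¬¬¬A ⊕ B) ⊕ B) ∨ (A ⊕ B)) ⊕ ¬A) = 1 − 0.83 = 0.17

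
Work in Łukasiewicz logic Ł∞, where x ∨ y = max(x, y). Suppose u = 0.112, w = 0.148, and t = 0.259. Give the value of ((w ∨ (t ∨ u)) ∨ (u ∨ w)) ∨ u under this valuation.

0.259

t ∨ u = max(0.259, 0.112) = 0.259
w ∨ (t ∨ u) = max(0.148, 0.259) = 0.259
u ∨ w = max(0.112, 0.148) = 0.148
(w ∨ (t ∨ u)) ∨ (u ∨ w) = max(0.259, 0.148) = 0.259
((w ∨ (t ∨ u)) ∨ (u ∨ w)) ∨ u = max(0.259, 0.112) = 0.259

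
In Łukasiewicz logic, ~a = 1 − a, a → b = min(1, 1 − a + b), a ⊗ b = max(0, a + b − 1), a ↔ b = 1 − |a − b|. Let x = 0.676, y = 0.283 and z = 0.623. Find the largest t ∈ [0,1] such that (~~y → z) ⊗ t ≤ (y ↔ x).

~y = 1 − 0.283 = 0.717
~~y = 1 − 0.717 = 0.283
~~y → z = min(1, 1 − 0.283 + 0.623) = min(1, 1.340) = 1.000
So the left factor is ~~y → z = 1.000.
y ↔ x = 1 − |0.283 − 0.676| = 1 − 0.393 = 0.607
So the right-hand bound is y ↔ x = 0.607.
The residuum of the Łukasiewicz t-norm gives the supremum: min(1, 1 − 1.000 + 0.607).
1 − 1.000 + 0.607 = 0.607, so t = min(1, 0.607) = 0.607.
Check: 1.000 ⊗ 0.607 = max(0, 0.607) = 0.607 ≤ 0.607.

0.607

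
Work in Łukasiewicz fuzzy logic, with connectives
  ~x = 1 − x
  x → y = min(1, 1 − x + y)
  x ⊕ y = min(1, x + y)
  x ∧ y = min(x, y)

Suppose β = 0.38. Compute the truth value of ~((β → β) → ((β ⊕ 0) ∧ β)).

0.62

β → β = min(1, 1 − 0.38 + 0.38) = min(1, 1.00) = 1.00
β ⊕ 0 = min(1, 0.38 + 0.00) = min(1, 0.38) = 0.38
(β ⊕ 0) ∧ β = min(0.38, 0.38) = 0.38
(β → β) → ((β ⊕ 0) ∧ β) = min(1, 1 − 1.00 + 0.38) = min(1, 0.38) = 0.38
~((β → β) → ((β ⊕ 0) ∧ β)) = 1 − 0.38 = 0.62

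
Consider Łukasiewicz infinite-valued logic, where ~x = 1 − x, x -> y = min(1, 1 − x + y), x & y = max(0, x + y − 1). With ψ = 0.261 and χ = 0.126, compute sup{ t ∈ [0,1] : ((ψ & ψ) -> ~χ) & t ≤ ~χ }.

0.874

ψ & ψ = max(0, 0.261 + 0.261 − 1) = max(0, -0.478) = 0.000
~χ = 1 − 0.126 = 0.874
(ψ & ψ) -> ~χ = min(1, 1 − 0.000 + 0.874) = min(1, 1.874) = 1.000
So the left factor is (ψ & ψ) -> ~χ = 1.000.
So the right-hand bound is ~χ = 0.874.
The residuum of the Łukasiewicz t-norm gives the supremum: min(1, 1 − 1.000 + 0.874).
1 − 1.000 + 0.874 = 0.874, so t = min(1, 0.874) = 0.874.
Check: 1.000 & 0.874 = max(0, 0.874) = 0.874 ≤ 0.874.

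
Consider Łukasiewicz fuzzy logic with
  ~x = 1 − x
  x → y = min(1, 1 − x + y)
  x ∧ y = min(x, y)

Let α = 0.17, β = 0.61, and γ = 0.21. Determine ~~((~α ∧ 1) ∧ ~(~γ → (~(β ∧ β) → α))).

0.01

~α = 1 − 0.17 = 0.83
~α ∧ 1 = min(0.83, 1.00) = 0.83
~γ = 1 − 0.21 = 0.79
β ∧ β = min(0.61, 0.61) = 0.61
~(β ∧ β) = 1 − 0.61 = 0.39
~(β ∧ β) → α = min(1, 1 − 0.39 + 0.17) = min(1, 0.78) = 0.78
~γ → (~(β ∧ β) → α) = min(1, 1 − 0.79 + 0.78) = min(1, 0.99) = 0.99
~(~γ → (~(β ∧ β) → α)) = 1 − 0.99 = 0.01
(~α ∧ 1) ∧ ~(~γ → (~(β ∧ β) → α)) = min(0.83, 0.01) = 0.01
~((~α ∧ 1) ∧ ~(~γ → (~(β ∧ β) → α))) = 1 − 0.01 = 0.99
~~((~α ∧ 1) ∧ ~(~γ → (~(β ∧ β) → α))) = 1 − 0.99 = 0.01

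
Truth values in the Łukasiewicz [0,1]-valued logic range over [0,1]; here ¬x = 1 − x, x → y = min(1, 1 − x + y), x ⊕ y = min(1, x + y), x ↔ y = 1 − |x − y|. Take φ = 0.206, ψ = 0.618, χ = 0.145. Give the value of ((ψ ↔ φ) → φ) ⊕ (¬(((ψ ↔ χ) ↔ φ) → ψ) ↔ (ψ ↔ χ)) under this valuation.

1.000

ψ ↔ φ = 1 − |0.618 − 0.206| = 1 − 0.412 = 0.588
(ψ ↔ φ) → φ = min(1, 1 − 0.588 + 0.206) = min(1, 0.618) = 0.618
ψ ↔ χ = 1 − |0.618 − 0.145| = 1 − 0.473 = 0.527
(ψ ↔ χ) ↔ φ = 1 − |0.527 − 0.206| = 1 − 0.321 = 0.679
((ψ ↔ χ) ↔ φ) → ψ = min(1, 1 − 0.679 + 0.618) = min(1, 0.939) = 0.939
¬(((ψ ↔ χ) ↔ φ) → ψ) = 1 − 0.939 = 0.061
¬(((ψ ↔ χ) ↔ φ) → ψ) ↔ (ψ ↔ χ) = 1 − |0.061 − 0.527| = 1 − 0.466 = 0.534
((ψ ↔ φ) → φ) ⊕ (¬(((ψ ↔ χ) ↔ φ) → ψ) ↔ (ψ ↔ χ)) = min(1, 0.618 + 0.534) = min(1, 1.152) = 1.000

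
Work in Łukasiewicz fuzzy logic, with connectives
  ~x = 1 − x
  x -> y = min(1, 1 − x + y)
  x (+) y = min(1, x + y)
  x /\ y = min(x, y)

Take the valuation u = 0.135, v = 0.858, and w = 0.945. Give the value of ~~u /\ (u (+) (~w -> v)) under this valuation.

~u = 1 − 0.135 = 0.865
~~u = 1 − 0.865 = 0.135
~w = 1 − 0.945 = 0.055
~w -> v = min(1, 1 − 0.055 + 0.858) = min(1, 1.803) = 1.000
u (+) (~w -> v) = min(1, 0.135 + 1.000) = min(1, 1.135) = 1.000
~~u /\ (u (+) (~w -> v)) = min(0.135, 1.000) = 0.135

0.135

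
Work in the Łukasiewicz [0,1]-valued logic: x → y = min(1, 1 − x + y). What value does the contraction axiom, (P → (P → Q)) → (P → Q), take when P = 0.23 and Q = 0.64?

1.00

P → Q = min(1, 1 − 0.23 + 0.64) = min(1, 1.41) = 1.00
P → (P → Q) = min(1, 1 − 0.23 + 1.00) = min(1, 1.77) = 1.00
(P → (P → Q)) → (P → Q) = min(1, 1 − 1.00 + 1.00) = min(1, 1.00) = 1.00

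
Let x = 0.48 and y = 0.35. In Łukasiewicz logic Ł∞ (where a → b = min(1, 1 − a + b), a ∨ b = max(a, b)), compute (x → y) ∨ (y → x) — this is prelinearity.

x → y = min(1, 1 − 0.48 + 0.35) = min(1, 0.87) = 0.87
y → x = min(1, 1 − 0.35 + 0.48) = min(1, 1.13) = 1.00
(x → y) ∨ (y → x) = max(0.87, 1.00) = 1.00
(As expected: a Ł∞-tautology — holds in every MV-chain.)

1.00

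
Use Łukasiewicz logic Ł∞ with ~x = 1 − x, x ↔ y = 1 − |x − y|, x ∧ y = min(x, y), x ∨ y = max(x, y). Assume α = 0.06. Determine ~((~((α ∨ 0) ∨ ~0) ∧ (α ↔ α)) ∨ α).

0.94

α ∨ 0 = max(0.06, 0.00) = 0.06
~0 = 1 − 0.00 = 1.00
(α ∨ 0) ∨ ~0 = max(0.06, 1.00) = 1.00
~((α ∨ 0) ∨ ~0) = 1 − 1.00 = 0.00
α ↔ α = 1 − |0.06 − 0.06| = 1 − 0.00 = 1.00
~((α ∨ 0) ∨ ~0) ∧ (α ↔ α) = min(0.00, 1.00) = 0.00
(~((α ∨ 0) ∨ ~0) ∧ (α ↔ α)) ∨ α = max(0.00, 0.06) = 0.06
~((~((α ∨ 0) ∨ ~0) ∧ (α ↔ α)) ∨ α) = 1 − 0.06 = 0.94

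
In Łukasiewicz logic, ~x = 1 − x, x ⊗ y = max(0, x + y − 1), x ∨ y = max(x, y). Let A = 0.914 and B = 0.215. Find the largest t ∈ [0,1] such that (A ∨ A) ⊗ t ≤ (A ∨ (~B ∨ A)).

A ∨ A = max(0.914, 0.914) = 0.914
So the left factor is A ∨ A = 0.914.
~B = 1 − 0.215 = 0.785
~B ∨ A = max(0.785, 0.914) = 0.914
A ∨ (~B ∨ A) = max(0.914, 0.914) = 0.914
So the right-hand bound is A ∨ (~B ∨ A) = 0.914.
The residuum of the Łukasiewicz t-norm gives the supremum: min(1, 1 − 0.914 + 0.914).
1 − 0.914 + 0.914 = 1.000, so t = min(1, 1.000) = 1.000.
Check: 0.914 ⊗ 1.000 = max(0, 0.914) = 0.914 ≤ 0.914.

1.000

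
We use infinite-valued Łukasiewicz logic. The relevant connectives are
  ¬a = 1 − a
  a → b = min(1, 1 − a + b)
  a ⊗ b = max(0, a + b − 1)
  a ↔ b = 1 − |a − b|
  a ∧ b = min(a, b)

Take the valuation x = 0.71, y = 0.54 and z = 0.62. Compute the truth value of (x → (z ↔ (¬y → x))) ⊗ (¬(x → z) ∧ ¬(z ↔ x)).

¬y = 1 − 0.54 = 0.46
¬y → x = min(1, 1 − 0.46 + 0.71) = min(1, 1.25) = 1.00
z ↔ (¬y → x) = 1 − |0.62 − 1.00| = 1 − 0.38 = 0.62
x → (z ↔ (¬y → x)) = min(1, 1 − 0.71 + 0.62) = min(1, 0.91) = 0.91
x → z = min(1, 1 − 0.71 + 0.62) = min(1, 0.91) = 0.91
¬(x → z) = 1 − 0.91 = 0.09
z ↔ x = 1 − |0.62 − 0.71| = 1 − 0.09 = 0.91
¬(z ↔ x) = 1 − 0.91 = 0.09
¬(x → z) ∧ ¬(z ↔ x) = min(0.09, 0.09) = 0.09
(x → (z ↔ (¬y → x))) ⊗ (¬(x → z) ∧ ¬(z ↔ x)) = max(0, 0.91 + 0.09 − 1) = max(0, 0.00) = 0.00

0.00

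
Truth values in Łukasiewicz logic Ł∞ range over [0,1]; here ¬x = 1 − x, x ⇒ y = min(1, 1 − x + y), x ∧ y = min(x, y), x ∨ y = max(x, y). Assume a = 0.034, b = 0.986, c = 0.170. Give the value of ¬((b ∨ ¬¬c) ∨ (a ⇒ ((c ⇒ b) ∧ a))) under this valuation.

¬c = 1 − 0.170 = 0.830
¬¬c = 1 − 0.830 = 0.170
b ∨ ¬¬c = max(0.986, 0.170) = 0.986
c ⇒ b = min(1, 1 − 0.170 + 0.986) = min(1, 1.816) = 1.000
(c ⇒ b) ∧ a = min(1.000, 0.034) = 0.034
a ⇒ ((c ⇒ b) ∧ a) = min(1, 1 − 0.034 + 0.034) = min(1, 1.000) = 1.000
(b ∨ ¬¬c) ∨ (a ⇒ ((c ⇒ b) ∧ a)) = max(0.986, 1.000) = 1.000
¬((b ∨ ¬¬c) ∨ (a ⇒ ((c ⇒ b) ∧ a))) = 1 − 1.000 = 0.000

0.000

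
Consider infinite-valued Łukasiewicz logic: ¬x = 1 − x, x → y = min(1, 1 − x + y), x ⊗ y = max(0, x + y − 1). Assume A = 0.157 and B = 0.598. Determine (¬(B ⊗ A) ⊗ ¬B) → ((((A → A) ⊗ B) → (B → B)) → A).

0.755

B ⊗ A = max(0, 0.598 + 0.157 − 1) = max(0, -0.245) = 0.000
¬(B ⊗ A) = 1 − 0.000 = 1.000
¬B = 1 − 0.598 = 0.402
¬(B ⊗ A) ⊗ ¬B = max(0, 1.000 + 0.402 − 1) = max(0, 0.402) = 0.402
A → A = min(1, 1 − 0.157 + 0.157) = min(1, 1.000) = 1.000
(A → A) ⊗ B = max(0, 1.000 + 0.598 − 1) = max(0, 0.598) = 0.598
B → B = min(1, 1 − 0.598 + 0.598) = min(1, 1.000) = 1.000
((A → A) ⊗ B) → (B → B) = min(1, 1 − 0.598 + 1.000) = min(1, 1.402) = 1.000
(((A → A) ⊗ B) → (B → B)) → A = min(1, 1 − 1.000 + 0.157) = min(1, 0.157) = 0.157
(¬(B ⊗ A) ⊗ ¬B) → ((((A → A) ⊗ B) → (B → B)) → A) = min(1, 1 − 0.402 + 0.157) = min(1, 0.755) = 0.755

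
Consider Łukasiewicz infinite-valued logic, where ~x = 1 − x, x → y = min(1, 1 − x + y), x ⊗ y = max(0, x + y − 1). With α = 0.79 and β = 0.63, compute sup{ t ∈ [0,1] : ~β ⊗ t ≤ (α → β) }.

~β = 1 − 0.63 = 0.37
So the left factor is ~β = 0.37.
α → β = min(1, 1 − 0.79 + 0.63) = min(1, 0.84) = 0.84
So the right-hand bound is α → β = 0.84.
The residuum of the Łukasiewicz t-norm gives the supremum: min(1, 1 − 0.37 + 0.84).
1 − 0.37 + 0.84 = 1.47, so t = min(1, 1.47) = 1.00.
Check: 0.37 ⊗ 1.00 = max(0, 0.37) = 0.37 ≤ 0.84.

1.00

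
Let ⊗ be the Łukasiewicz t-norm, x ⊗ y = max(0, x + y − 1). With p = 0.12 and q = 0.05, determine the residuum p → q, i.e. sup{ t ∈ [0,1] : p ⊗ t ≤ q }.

The residuum of the Łukasiewicz t-norm gives the supremum: min(1, 1 − 0.12 + 0.05).
1 − 0.12 + 0.05 = 0.93, so t = min(1, 0.93) = 0.93.
Check: 0.12 ⊗ 0.93 = max(0, 0.05) = 0.05 ≤ 0.05.

0.93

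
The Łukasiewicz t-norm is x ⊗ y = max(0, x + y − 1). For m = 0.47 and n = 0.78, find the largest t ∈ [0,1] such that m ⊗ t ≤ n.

1.00

The residuum of the Łukasiewicz t-norm gives the supremum: min(1, 1 − 0.47 + 0.78).
1 − 0.47 + 0.78 = 1.31, so t = min(1, 1.31) = 1.00.
Check: 0.47 ⊗ 1.00 = max(0, 0.47) = 0.47 ≤ 0.78.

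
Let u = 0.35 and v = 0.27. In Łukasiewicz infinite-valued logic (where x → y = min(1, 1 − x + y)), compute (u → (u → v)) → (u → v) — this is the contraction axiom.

0.92

u → v = min(1, 1 − 0.35 + 0.27) = min(1, 0.92) = 0.92
u → (u → v) = min(1, 1 − 0.35 + 0.92) = min(1, 1.57) = 1.00
(u → (u → v)) → (u → v) = min(1, 1 − 1.00 + 0.92) = min(1, 0.92) = 0.92
(The value 0.92 < 1 shows this instance is not satisfied; fails in Ł∞ (the t-norm is not idempotent).)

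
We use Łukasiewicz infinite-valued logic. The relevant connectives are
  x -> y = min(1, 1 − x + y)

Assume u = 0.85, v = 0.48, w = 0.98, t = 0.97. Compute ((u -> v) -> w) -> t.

0.97

u -> v = min(1, 1 − 0.85 + 0.48) = min(1, 0.63) = 0.63
(u -> v) -> w = min(1, 1 − 0.63 + 0.98) = min(1, 1.35) = 1.00
((u -> v) -> w) -> t = min(1, 1 − 1.00 + 0.97) = min(1, 0.97) = 0.97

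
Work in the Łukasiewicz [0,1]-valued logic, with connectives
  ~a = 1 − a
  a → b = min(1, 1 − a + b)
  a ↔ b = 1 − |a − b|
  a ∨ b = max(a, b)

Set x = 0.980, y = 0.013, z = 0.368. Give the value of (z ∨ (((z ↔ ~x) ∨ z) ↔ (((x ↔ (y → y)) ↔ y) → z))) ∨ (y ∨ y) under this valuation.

0.652

~x = 1 − 0.980 = 0.020
z ↔ ~x = 1 − |0.368 − 0.020| = 1 − 0.348 = 0.652
(z ↔ ~x) ∨ z = max(0.652, 0.368) = 0.652
y → y = min(1, 1 − 0.013 + 0.013) = min(1, 1.000) = 1.000
x ↔ (y → y) = 1 − |0.980 − 1.000| = 1 − 0.020 = 0.980
(x ↔ (y → y)) ↔ y = 1 − |0.980 − 0.013| = 1 − 0.967 = 0.033
((x ↔ (y → y)) ↔ y) → z = min(1, 1 − 0.033 + 0.368) = min(1, 1.335) = 1.000
((z ↔ ~x) ∨ z) ↔ (((x ↔ (y → y)) ↔ y) → z) = 1 − |0.652 − 1.000| = 1 − 0.348 = 0.652
z ∨ (((z ↔ ~x) ∨ z) ↔ (((x ↔ (y → y)) ↔ y) → z)) = max(0.368, 0.652) = 0.652
y ∨ y = max(0.013, 0.013) = 0.013
(z ∨ (((z ↔ ~x) ∨ z) ↔ (((x ↔ (y → y)) ↔ y) → z))) ∨ (y ∨ y) = max(0.652, 0.013) = 0.652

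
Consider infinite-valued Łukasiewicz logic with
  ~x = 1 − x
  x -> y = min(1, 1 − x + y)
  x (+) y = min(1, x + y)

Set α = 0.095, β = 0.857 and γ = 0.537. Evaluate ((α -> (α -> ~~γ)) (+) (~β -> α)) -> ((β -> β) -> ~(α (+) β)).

~γ = 1 − 0.537 = 0.463
~~γ = 1 − 0.463 = 0.537
α -> ~~γ = min(1, 1 − 0.095 + 0.537) = min(1, 1.442) = 1.000
α -> (α -> ~~γ) = min(1, 1 − 0.095 + 1.000) = min(1, 1.905) = 1.000
~β = 1 − 0.857 = 0.143
~β -> α = min(1, 1 − 0.143 + 0.095) = min(1, 0.952) = 0.952
(α -> (α -> ~~γ)) (+) (~β -> α) = min(1, 1.000 + 0.952) = min(1, 1.952) = 1.000
β -> β = min(1, 1 − 0.857 + 0.857) = min(1, 1.000) = 1.000
α (+) β = min(1, 0.095 + 0.857) = min(1, 0.952) = 0.952
~(α (+) β) = 1 − 0.952 = 0.048
(β -> β) -> ~(α (+) β) = min(1, 1 − 1.000 + 0.048) = min(1, 0.048) = 0.048
((α -> (α -> ~~γ)) (+) (~β -> α)) -> ((β -> β) -> ~(α (+) β)) = min(1, 1 − 1.000 + 0.048) = min(1, 0.048) = 0.048

0.048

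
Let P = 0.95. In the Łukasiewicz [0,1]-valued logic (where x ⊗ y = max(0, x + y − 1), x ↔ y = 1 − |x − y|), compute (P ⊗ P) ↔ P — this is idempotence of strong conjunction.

0.95

P ⊗ P = max(0, 0.95 + 0.95 − 1) = max(0, 0.90) = 0.90
(P ⊗ P) ↔ P = 1 − |0.90 − 0.95| = 1 − 0.05 = 0.95
(The value 0.95 < 1 shows this instance is not satisfied; fails in Ł∞ since a ⊗ a = max(0, 2a−1) ≠ a in general.)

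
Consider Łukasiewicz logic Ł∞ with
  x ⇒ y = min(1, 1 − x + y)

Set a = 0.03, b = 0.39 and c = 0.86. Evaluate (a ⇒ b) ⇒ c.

a ⇒ b = min(1, 1 − 0.03 + 0.39) = min(1, 1.36) = 1.00
(a ⇒ b) ⇒ c = min(1, 1 − 1.00 + 0.86) = min(1, 0.86) = 0.86

0.86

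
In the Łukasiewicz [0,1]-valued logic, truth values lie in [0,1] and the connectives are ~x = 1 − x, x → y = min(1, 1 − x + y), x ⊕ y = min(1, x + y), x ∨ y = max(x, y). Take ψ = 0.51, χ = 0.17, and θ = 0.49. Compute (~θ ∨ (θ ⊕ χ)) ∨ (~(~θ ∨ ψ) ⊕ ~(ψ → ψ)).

0.66

~θ = 1 − 0.49 = 0.51
θ ⊕ χ = min(1, 0.49 + 0.17) = min(1, 0.66) = 0.66
~θ ∨ (θ ⊕ χ) = max(0.51, 0.66) = 0.66
~θ ∨ ψ = max(0.51, 0.51) = 0.51
~(~θ ∨ ψ) = 1 − 0.51 = 0.49
ψ → ψ = min(1, 1 − 0.51 + 0.51) = min(1, 1.00) = 1.00
~(ψ → ψ) = 1 − 1.00 = 0.00
~(~θ ∨ ψ) ⊕ ~(ψ → ψ) = min(1, 0.49 + 0.00) = min(1, 0.49) = 0.49
(~θ ∨ (θ ⊕ χ)) ∨ (~(~θ ∨ ψ) ⊕ ~(ψ → ψ)) = max(0.66, 0.49) = 0.66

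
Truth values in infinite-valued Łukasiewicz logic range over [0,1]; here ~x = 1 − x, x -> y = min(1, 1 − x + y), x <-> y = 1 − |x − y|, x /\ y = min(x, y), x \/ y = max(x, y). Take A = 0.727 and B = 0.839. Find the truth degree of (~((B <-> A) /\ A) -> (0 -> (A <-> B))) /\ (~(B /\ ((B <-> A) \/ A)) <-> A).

B <-> A = 1 − |0.839 − 0.727| = 1 − 0.112 = 0.888
(B <-> A) /\ A = min(0.888, 0.727) = 0.727
~((B <-> A) /\ A) = 1 − 0.727 = 0.273
A <-> B = 1 − |0.727 − 0.839| = 1 − 0.112 = 0.888
0 -> (A <-> B) = min(1, 1 − 0.000 + 0.888) = min(1, 1.888) = 1.000
~((B <-> A) /\ A) -> (0 -> (A <-> B)) = min(1, 1 − 0.273 + 1.000) = min(1, 1.727) = 1.000
(B <-> A) \/ A = max(0.888, 0.727) = 0.888
B /\ ((B <-> A) \/ A) = min(0.839, 0.888) = 0.839
~(B /\ ((B <-> A) \/ A)) = 1 − 0.839 = 0.161
~(B /\ ((B <-> A) \/ A)) <-> A = 1 − |0.161 − 0.727| = 1 − 0.566 = 0.434
(~((B <-> A) /\ A) -> (0 -> (A <-> B))) /\ (~(B /\ ((B <-> A) \/ A)) <-> A) = min(1.000, 0.434) = 0.434

0.434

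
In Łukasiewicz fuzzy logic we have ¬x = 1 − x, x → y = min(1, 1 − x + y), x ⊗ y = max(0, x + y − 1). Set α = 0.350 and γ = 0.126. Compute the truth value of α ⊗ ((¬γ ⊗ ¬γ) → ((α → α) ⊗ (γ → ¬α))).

¬γ = 1 − 0.126 = 0.874
¬γ ⊗ ¬γ = max(0, 0.874 + 0.874 − 1) = max(0, 0.748) = 0.748
α → α = min(1, 1 − 0.350 + 0.350) = min(1, 1.000) = 1.000
¬α = 1 − 0.350 = 0.650
γ → ¬α = min(1, 1 − 0.126 + 0.650) = min(1, 1.524) = 1.000
(α → α) ⊗ (γ → ¬α) = max(0, 1.000 + 1.000 − 1) = max(0, 1.000) = 1.000
(¬γ ⊗ ¬γ) → ((α → α) ⊗ (γ → ¬α)) = min(1, 1 − 0.748 + 1.000) = min(1, 1.252) = 1.000
α ⊗ ((¬γ ⊗ ¬γ) → ((α → α) ⊗ (γ → ¬α))) = max(0, 0.350 + 1.000 − 1) = max(0, 0.350) = 0.350

0.350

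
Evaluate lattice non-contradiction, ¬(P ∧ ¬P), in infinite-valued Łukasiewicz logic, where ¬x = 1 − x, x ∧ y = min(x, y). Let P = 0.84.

0.84

¬P = 1 − 0.84 = 0.16
P ∧ ¬P = min(0.84, 0.16) = 0.16
¬(P ∧ ¬P) = 1 − 0.16 = 0.84
(The value 0.84 < 1 shows this instance is not satisfied; not a Ł∞-tautology — its value is 1 − min(a, 1−a).)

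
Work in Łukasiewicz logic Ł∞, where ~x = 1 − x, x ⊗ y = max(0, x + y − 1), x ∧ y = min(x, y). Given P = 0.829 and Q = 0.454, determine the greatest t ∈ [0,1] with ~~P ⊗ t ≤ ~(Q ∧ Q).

0.717

~P = 1 − 0.829 = 0.171
~~P = 1 − 0.171 = 0.829
So the left factor is ~~P = 0.829.
Q ∧ Q = min(0.454, 0.454) = 0.454
~(Q ∧ Q) = 1 − 0.454 = 0.546
So the right-hand bound is ~(Q ∧ Q) = 0.546.
The residuum of the Łukasiewicz t-norm gives the supremum: min(1, 1 − 0.829 + 0.546).
1 − 0.829 + 0.546 = 0.717, so t = min(1, 0.717) = 0.717.
Check: 0.829 ⊗ 0.717 = max(0, 0.546) = 0.546 ≤ 0.546.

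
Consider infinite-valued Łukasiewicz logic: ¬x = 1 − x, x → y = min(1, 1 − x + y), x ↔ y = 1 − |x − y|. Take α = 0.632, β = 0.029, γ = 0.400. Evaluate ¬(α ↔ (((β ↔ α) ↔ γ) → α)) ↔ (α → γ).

0.235

β ↔ α = 1 − |0.029 − 0.632| = 1 − 0.603 = 0.397
(β ↔ α) ↔ γ = 1 − |0.397 − 0.400| = 1 − 0.003 = 0.997
((β ↔ α) ↔ γ) → α = min(1, 1 − 0.997 + 0.632) = min(1, 0.635) = 0.635
α ↔ (((β ↔ α) ↔ γ) → α) = 1 − |0.632 − 0.635| = 1 − 0.003 = 0.997
¬(α ↔ (((β ↔ α) ↔ γ) → α)) = 1 − 0.997 = 0.003
α → γ = min(1, 1 − 0.632 + 0.400) = min(1, 0.768) = 0.768
¬(α ↔ (((β ↔ α) ↔ γ) → α)) ↔ (α → γ) = 1 − |0.003 − 0.768| = 1 − 0.765 = 0.235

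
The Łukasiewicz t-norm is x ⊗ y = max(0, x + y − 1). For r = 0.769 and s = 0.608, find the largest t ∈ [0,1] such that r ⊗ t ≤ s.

0.839

The residuum of the Łukasiewicz t-norm gives the supremum: min(1, 1 − 0.769 + 0.608).
1 − 0.769 + 0.608 = 0.839, so t = min(1, 0.839) = 0.839.
Check: 0.769 ⊗ 0.839 = max(0, 0.608) = 0.608 ≤ 0.608.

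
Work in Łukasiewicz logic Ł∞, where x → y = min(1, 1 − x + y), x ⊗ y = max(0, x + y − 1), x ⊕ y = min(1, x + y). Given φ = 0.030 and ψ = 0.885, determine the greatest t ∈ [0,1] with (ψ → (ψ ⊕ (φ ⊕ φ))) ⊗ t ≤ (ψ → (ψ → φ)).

0.260

φ ⊕ φ = min(1, 0.030 + 0.030) = min(1, 0.060) = 0.060
ψ ⊕ (φ ⊕ φ) = min(1, 0.885 + 0.060) = min(1, 0.945) = 0.945
ψ → (ψ ⊕ (φ ⊕ φ)) = min(1, 1 − 0.885 + 0.945) = min(1, 1.060) = 1.000
So the left factor is ψ → (ψ ⊕ (φ ⊕ φ)) = 1.000.
ψ → φ = min(1, 1 − 0.885 + 0.030) = min(1, 0.145) = 0.145
ψ → (ψ → φ) = min(1, 1 − 0.885 + 0.145) = min(1, 0.260) = 0.260
So the right-hand bound is ψ → (ψ → φ) = 0.260.
The residuum of the Łukasiewicz t-norm gives the supremum: min(1, 1 − 1.000 + 0.260).
1 − 1.000 + 0.260 = 0.260, so t = min(1, 0.260) = 0.260.
Check: 1.000 ⊗ 0.260 = max(0, 0.260) = 0.260 ≤ 0.260.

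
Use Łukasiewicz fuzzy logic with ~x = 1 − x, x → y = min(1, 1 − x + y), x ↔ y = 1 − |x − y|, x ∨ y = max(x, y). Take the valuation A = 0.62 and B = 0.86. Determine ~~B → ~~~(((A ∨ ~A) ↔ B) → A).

0.28

~B = 1 − 0.86 = 0.14
~~B = 1 − 0.14 = 0.86
~A = 1 − 0.62 = 0.38
A ∨ ~A = max(0.62, 0.38) = 0.62
(A ∨ ~A) ↔ B = 1 − |0.62 − 0.86| = 1 − 0.24 = 0.76
((A ∨ ~A) ↔ B) → A = min(1, 1 − 0.76 + 0.62) = min(1, 0.86) = 0.86
~(((A ∨ ~A) ↔ B) → A) = 1 − 0.86 = 0.14
~~(((A ∨ ~A) ↔ B) → A) = 1 − 0.14 = 0.86
~~~(((A ∨ ~A) ↔ B) → A) = 1 − 0.86 = 0.14
~~B → ~~~(((A ∨ ~A) ↔ B) → A) = min(1, 1 − 0.86 + 0.14) = min(1, 0.28) = 0.28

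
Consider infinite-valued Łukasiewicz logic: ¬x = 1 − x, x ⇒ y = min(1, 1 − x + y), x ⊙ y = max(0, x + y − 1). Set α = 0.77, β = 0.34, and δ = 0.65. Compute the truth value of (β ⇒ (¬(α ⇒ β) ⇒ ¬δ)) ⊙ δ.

0.65

α ⇒ β = min(1, 1 − 0.77 + 0.34) = min(1, 0.57) = 0.57
¬(α ⇒ β) = 1 − 0.57 = 0.43
¬δ = 1 − 0.65 = 0.35
¬(α ⇒ β) ⇒ ¬δ = min(1, 1 − 0.43 + 0.35) = min(1, 0.92) = 0.92
β ⇒ (¬(α ⇒ β) ⇒ ¬δ) = min(1, 1 − 0.34 + 0.92) = min(1, 1.58) = 1.00
(β ⇒ (¬(α ⇒ β) ⇒ ¬δ)) ⊙ δ = max(0, 1.00 + 0.65 − 1) = max(0, 0.65) = 0.65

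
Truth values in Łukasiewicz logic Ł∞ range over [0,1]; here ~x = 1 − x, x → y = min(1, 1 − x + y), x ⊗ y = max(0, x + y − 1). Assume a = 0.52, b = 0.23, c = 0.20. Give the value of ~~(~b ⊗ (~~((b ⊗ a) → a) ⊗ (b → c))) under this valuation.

~b = 1 − 0.23 = 0.77
b ⊗ a = max(0, 0.23 + 0.52 − 1) = max(0, -0.25) = 0.00
(b ⊗ a) → a = min(1, 1 − 0.00 + 0.52) = min(1, 1.52) = 1.00
~((b ⊗ a) → a) = 1 − 1.00 = 0.00
~~((b ⊗ a) → a) = 1 − 0.00 = 1.00
b → c = min(1, 1 − 0.23 + 0.20) = min(1, 0.97) = 0.97
~~((b ⊗ a) → a) ⊗ (b → c) = max(0, 1.00 + 0.97 − 1) = max(0, 0.97) = 0.97
~b ⊗ (~~((b ⊗ a) → a) ⊗ (b → c)) = max(0, 0.77 + 0.97 − 1) = max(0, 0.74) = 0.74
~(~b ⊗ (~~((b ⊗ a) → a) ⊗ (b → c))) = 1 − 0.74 = 0.26
~~(~b ⊗ (~~((b ⊗ a) → a) ⊗ (b → c))) = 1 − 0.26 = 0.74

0.74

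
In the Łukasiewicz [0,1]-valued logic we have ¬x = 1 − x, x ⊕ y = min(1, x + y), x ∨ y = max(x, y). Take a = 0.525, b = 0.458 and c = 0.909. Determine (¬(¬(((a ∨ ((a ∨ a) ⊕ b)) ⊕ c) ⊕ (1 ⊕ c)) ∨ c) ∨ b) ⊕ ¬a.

0.933

a ∨ a = max(0.525, 0.525) = 0.525
(a ∨ a) ⊕ b = min(1, 0.525 + 0.458) = min(1, 0.983) = 0.983
a ∨ ((a ∨ a) ⊕ b) = max(0.525, 0.983) = 0.983
(a ∨ ((a ∨ a) ⊕ b)) ⊕ c = min(1, 0.983 + 0.909) = min(1, 1.892) = 1.000
1 ⊕ c = min(1, 1.000 + 0.909) = min(1, 1.909) = 1.000
((a ∨ ((a ∨ a) ⊕ b)) ⊕ c) ⊕ (1 ⊕ c) = min(1, 1.000 + 1.000) = min(1, 2.000) = 1.000
¬(((a ∨ ((a ∨ a) ⊕ b)) ⊕ c) ⊕ (1 ⊕ c)) = 1 − 1.000 = 0.000
¬(((a ∨ ((a ∨ a) ⊕ b)) ⊕ c) ⊕ (1 ⊕ c)) ∨ c = max(0.000, 0.909) = 0.909
¬(¬(((a ∨ ((a ∨ a) ⊕ b)) ⊕ c) ⊕ (1 ⊕ c)) ∨ c) = 1 − 0.909 = 0.091
¬(¬(((a ∨ ((a ∨ a) ⊕ b)) ⊕ c) ⊕ (1 ⊕ c)) ∨ c) ∨ b = max(0.091, 0.458) = 0.458
¬a = 1 − 0.525 = 0.475
(¬(¬(((a ∨ ((a ∨ a) ⊕ b)) ⊕ c) ⊕ (1 ⊕ c)) ∨ c) ∨ b) ⊕ ¬a = min(1, 0.458 + 0.475) = min(1, 0.933) = 0.933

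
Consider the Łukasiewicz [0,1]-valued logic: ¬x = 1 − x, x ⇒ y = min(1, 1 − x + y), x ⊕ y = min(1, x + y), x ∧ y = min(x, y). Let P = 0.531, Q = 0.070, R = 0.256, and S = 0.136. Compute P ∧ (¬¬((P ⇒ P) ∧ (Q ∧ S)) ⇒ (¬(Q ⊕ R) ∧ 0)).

P ⇒ P = min(1, 1 − 0.531 + 0.531) = min(1, 1.000) = 1.000
Q ∧ S = min(0.070, 0.136) = 0.070
(P ⇒ P) ∧ (Q ∧ S) = min(1.000, 0.070) = 0.070
¬((P ⇒ P) ∧ (Q ∧ S)) = 1 − 0.070 = 0.930
¬¬((P ⇒ P) ∧ (Q ∧ S)) = 1 − 0.930 = 0.070
Q ⊕ R = min(1, 0.070 + 0.256) = min(1, 0.326) = 0.326
¬(Q ⊕ R) = 1 − 0.326 = 0.674
¬(Q ⊕ R) ∧ 0 = min(0.674, 0.000) = 0.000
¬¬((P ⇒ P) ∧ (Q ∧ S)) ⇒ (¬(Q ⊕ R) ∧ 0) = min(1, 1 − 0.070 + 0.000) = min(1, 0.930) = 0.930
P ∧ (¬¬((P ⇒ P) ∧ (Q ∧ S)) ⇒ (¬(Q ⊕ R) ∧ 0)) = min(0.531, 0.930) = 0.531

0.531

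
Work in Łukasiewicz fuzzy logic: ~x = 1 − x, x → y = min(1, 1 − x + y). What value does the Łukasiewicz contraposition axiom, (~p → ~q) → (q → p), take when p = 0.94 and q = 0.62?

1.00

~p = 1 − 0.94 = 0.06
~q = 1 − 0.62 = 0.38
~p → ~q = min(1, 1 − 0.06 + 0.38) = min(1, 1.32) = 1.00
q → p = min(1, 1 − 0.62 + 0.94) = min(1, 1.32) = 1.00
(~p → ~q) → (q → p) = min(1, 1 − 1.00 + 1.00) = min(1, 1.00) = 1.00
(As expected: an axiom of Ł∞, always 1.)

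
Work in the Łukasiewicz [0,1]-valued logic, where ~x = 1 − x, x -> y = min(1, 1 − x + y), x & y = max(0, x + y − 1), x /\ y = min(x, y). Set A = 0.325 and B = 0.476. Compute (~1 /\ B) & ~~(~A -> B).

0.000

~1 = 1 − 1.000 = 0.000
~1 /\ B = min(0.000, 0.476) = 0.000
~A = 1 − 0.325 = 0.675
~A -> B = min(1, 1 − 0.675 + 0.476) = min(1, 0.801) = 0.801
~(~A -> B) = 1 − 0.801 = 0.199
~~(~A -> B) = 1 − 0.199 = 0.801
(~1 /\ B) & ~~(~A -> B) = max(0, 0.000 + 0.801 − 1) = max(0, -0.199) = 0.000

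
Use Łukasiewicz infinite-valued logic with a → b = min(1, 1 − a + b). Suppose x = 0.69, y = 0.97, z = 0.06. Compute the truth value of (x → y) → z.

x → y = min(1, 1 − 0.69 + 0.97) = min(1, 1.28) = 1.00
(x → y) → z = min(1, 1 − 1.00 + 0.06) = min(1, 0.06) = 0.06

0.06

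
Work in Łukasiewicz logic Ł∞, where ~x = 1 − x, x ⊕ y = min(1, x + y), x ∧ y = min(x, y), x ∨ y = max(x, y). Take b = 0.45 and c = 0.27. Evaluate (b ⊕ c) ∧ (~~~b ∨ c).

b ⊕ c = min(1, 0.45 + 0.27) = min(1, 0.72) = 0.72
~b = 1 − 0.45 = 0.55
~~b = 1 − 0.55 = 0.45
~~~b = 1 − 0.45 = 0.55
~~~b ∨ c = max(0.55, 0.27) = 0.55
(b ⊕ c) ∧ (~~~b ∨ c) = min(0.72, 0.55) = 0.55

0.55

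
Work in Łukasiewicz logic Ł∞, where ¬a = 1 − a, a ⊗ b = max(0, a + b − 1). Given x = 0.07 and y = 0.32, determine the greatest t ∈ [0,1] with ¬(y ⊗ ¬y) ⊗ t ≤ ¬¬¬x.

¬y = 1 − 0.32 = 0.68
y ⊗ ¬y = max(0, 0.32 + 0.68 − 1) = max(0, 0.00) = 0.00
¬(y ⊗ ¬y) = 1 − 0.00 = 1.00
So the left factor is ¬(y ⊗ ¬y) = 1.00.
¬x = 1 − 0.07 = 0.93
¬¬x = 1 − 0.93 = 0.07
¬¬¬x = 1 − 0.07 = 0.93
So the right-hand bound is ¬¬¬x = 0.93.
The residuum of the Łukasiewicz t-norm gives the supremum: min(1, 1 − 1.00 + 0.93).
1 − 1.00 + 0.93 = 0.93, so t = min(1, 0.93) = 0.93.
Check: 1.00 ⊗ 0.93 = max(0, 0.93) = 0.93 ≤ 0.93.

0.93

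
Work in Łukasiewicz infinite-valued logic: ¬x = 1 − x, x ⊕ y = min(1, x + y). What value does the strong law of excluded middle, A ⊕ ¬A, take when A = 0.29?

¬A = 1 − 0.29 = 0.71
A ⊕ ¬A = min(1, 0.29 + 0.71) = min(1, 1.00) = 1.00
(As expected: always 1 in Ł∞ since a ⊕ (1−a) = 1.)

1.00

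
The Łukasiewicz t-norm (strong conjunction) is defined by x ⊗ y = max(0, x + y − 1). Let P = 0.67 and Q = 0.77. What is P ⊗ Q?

P ⊗ Q = max(0, 0.67 + 0.77 − 1) = max(0, 0.44) = 0.44
For comparison, the Gödel (minimum) t-norm min(x, y) would give 0.67.

0.44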